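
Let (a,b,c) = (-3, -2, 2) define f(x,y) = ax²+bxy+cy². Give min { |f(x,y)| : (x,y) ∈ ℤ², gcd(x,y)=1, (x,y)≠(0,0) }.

descent: ρ → (2,2,-3)  [lands on river]
river: ρ → (-3,4,1)
river: ρ → (1,4,-3)
river: ρ → (-3,2,2)
closes: descent 1, river 4
min |a| on river = 1

1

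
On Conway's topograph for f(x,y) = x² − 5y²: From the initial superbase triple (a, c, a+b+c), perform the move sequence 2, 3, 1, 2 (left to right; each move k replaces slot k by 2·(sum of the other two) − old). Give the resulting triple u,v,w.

start (1,-5,-4) = (f(1,0),f(0,1),f(1,1))
replace slot 2: 2·(1+(-4)) − (-5) = -1 → (1,-1,-4)
replace slot 3: 2·(1+(-1)) − (-4) = 4 → (1,-1,4)
replace slot 1: 2·((-1)+4) − 1 = 5 → (5,-1,4)
replace slot 2: 2·(5+4) − (-1) = 19 → (5,19,4)

5,19,4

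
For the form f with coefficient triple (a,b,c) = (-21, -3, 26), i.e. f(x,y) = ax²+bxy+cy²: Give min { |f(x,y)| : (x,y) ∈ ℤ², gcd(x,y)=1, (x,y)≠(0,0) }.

descent: ρ → (26,3,-21)
descent: ρ → (-21,39,8)  [lands on river]
river: ρ → (8,41,-16)
river: ρ → (-16,23,26)
river: ρ → (26,29,-13)
river: ρ → (-13,23,32)
river: ρ → (32,41,-4)
river: ρ → (-4,39,42)
river: ρ → (42,45,-1)
river: ρ → (-1,45,42)
river: ρ → (42,39,-4)
river: ρ → (-4,41,32)
river: ρ → (32,23,-13)
river: ρ → (-13,29,26)
river: ρ → (26,23,-16)
river: ρ → (-16,41,8)
river: ρ → (8,39,-21)
river: ρ → (-21,45,2)
river: ρ → (2,43,-43)
river: ρ → (-43,43,2)
river: ρ → (2,45,-21)
closes: descent 2, river 20
min |a| on river = 1

1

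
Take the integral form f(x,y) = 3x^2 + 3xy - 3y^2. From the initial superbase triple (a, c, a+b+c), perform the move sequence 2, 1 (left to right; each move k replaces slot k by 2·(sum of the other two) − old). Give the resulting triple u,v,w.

start (3,-3,3) = (f(1,0),f(0,1),f(1,1))
replace slot 2: 2·(3+3) − (-3) = 15 → (3,15,3)
replace slot 1: 2·(15+3) − 3 = 33 → (33,15,3)

33,15,3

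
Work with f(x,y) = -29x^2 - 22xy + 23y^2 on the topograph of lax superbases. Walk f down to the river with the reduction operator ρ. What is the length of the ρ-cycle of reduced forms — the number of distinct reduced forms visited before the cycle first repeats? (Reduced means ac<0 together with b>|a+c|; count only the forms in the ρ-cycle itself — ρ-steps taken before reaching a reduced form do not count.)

D = 3152, ⌊√D⌋ = 56
descent: ρ → (23,22,-29)  [lands on river]
river: ρ → (-29,36,16)
river: ρ → (16,28,-37)
river: ρ → (-37,46,7)
river: ρ → (7,52,-16)
river: ρ → (-16,44,19)
river: ρ → (19,32,-28)
river: ρ → (-28,24,23)
ρ-cycle length = 8 (tail of 1 descent step not counted)

8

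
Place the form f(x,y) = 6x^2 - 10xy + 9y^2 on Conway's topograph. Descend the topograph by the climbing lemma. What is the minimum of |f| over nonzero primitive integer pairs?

translate: b→2 (≡-10 mod 12), so (6,-10,9)→(6,2,5)
flip: (6,2,5)→(5,-2,6)
reduced (well bottom): (5,-2,6) with a≤c, −a<b≤a
well minimum = a = 5

5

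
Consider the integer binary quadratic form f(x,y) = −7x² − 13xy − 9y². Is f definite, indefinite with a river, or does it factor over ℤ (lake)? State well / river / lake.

D = b²−4ac = (-13)² − 4·(-7)·(-9) = -83
D < 0 ⇒ definite ⇒ every region one sign ⇒ single well

well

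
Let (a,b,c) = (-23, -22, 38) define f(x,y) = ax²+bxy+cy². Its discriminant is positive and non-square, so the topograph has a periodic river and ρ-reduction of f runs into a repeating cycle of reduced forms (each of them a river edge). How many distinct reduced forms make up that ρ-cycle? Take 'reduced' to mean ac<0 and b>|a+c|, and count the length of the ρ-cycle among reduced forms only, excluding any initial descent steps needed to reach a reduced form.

D = 3980, ⌊√D⌋ = 63
descent: ρ → (38,22,-23)  [lands on river]
river: ρ → (-23,24,37)
river: ρ → (37,50,-10)
river: ρ → (-10,50,37)
river: ρ → (37,24,-23)
river: ρ → (-23,22,38)
river: ρ → (38,54,-7)
river: ρ → (-7,58,22)
river: ρ → (22,30,-35)
river: ρ → (-35,40,17)
river: ρ → (17,62,-2)
river: ρ → (-2,62,17)
river: ρ → (17,40,-35)
river: ρ → (-35,30,22)
river: ρ → (22,58,-7)
river: ρ → (-7,54,38)
ρ-cycle length = 16 (tail of 1 descent step not counted)

16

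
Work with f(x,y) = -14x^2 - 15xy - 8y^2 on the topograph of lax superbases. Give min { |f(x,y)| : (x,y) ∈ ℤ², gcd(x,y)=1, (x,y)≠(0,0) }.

translate: b→-13 (≡15 mod 28), so (14,15,8)→(14,-13,7)
flip: (14,-13,7)→(7,13,14)
translate: b→-1 (≡13 mod 14), so (7,13,14)→(7,-1,8)
reduced (well bottom): (7,-1,8) with a≤c, −a<b≤a
well minimum |f| = |-7| = 7 (negative-definite)

7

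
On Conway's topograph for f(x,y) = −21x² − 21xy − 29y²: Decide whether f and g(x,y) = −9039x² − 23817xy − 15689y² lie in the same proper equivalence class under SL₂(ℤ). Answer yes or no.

D₁ = -1995, D₂ = -1995
f is negative-definite; reduce −f:
−f: reduced (well bottom): (21,21,29) with a≤c, −a<b≤a
flip sign back: reduced form of f is (-21,-21,-29)
g is negative-definite; reduce −g:
−g: translate: b→5739 (≡23817 mod 18078), so (9039,23817,15689)→(9039,5739,911)
−g: flip: (9039,5739,911)→(911,-5739,9039)
−g: translate: b→-273 (≡-5739 mod 1822), so (911,-5739,9039)→(911,-273,21)
−g: flip: (911,-273,21)→(21,273,911)
−g: translate: b→21 (≡273 mod 42), so (21,273,911)→(21,21,29)
−g: reduced (well bottom): (21,21,29) with a≤c, −a<b≤a
flip sign back: reduced form of g is (-21,-21,-29)
reduced forms (-21, -21, -29) vs (-21, -21, -29) ⇒ equivalent

yes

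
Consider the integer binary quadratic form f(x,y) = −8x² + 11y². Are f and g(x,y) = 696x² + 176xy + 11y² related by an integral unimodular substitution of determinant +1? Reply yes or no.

D₁ = 352, D₂ = 352
river cycle of f (length 6): (-8, 16, 3), (3, 14, -13), (-13, 12, 4), (4, 12, -13), (-13, 14, 3), (3, 16, -8)
river cycle of g (length 6): (-8, 16, 3), (3, 14, -13), (-13, 12, 4), (4, 12, -13), (-13, 14, 3), (3, 16, -8)
cycles coincide ⇒ equivalent

yes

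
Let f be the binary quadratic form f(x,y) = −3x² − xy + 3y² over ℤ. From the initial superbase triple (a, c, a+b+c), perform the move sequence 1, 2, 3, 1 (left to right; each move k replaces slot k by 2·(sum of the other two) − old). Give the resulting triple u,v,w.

start (-3,3,-1) = (f(1,0),f(0,1),f(1,1))
replace slot 1: 2·(3+(-1)) − (-3) = 7 → (7,3,-1)
replace slot 2: 2·(7+(-1)) − 3 = 9 → (7,9,-1)
replace slot 3: 2·(7+9) − (-1) = 33 → (7,9,33)
replace slot 1: 2·(9+33) − 7 = 77 → (77,9,33)

77,9,33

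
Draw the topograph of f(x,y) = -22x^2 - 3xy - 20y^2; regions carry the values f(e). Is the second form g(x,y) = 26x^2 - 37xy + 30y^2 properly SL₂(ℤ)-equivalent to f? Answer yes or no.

D₁ = -1751, D₂ = -1751
f is negative-definite; reduce −f:
−f: flip: (22,3,20)→(20,-3,22)
−f: reduced (well bottom): (20,-3,22) with a≤c, −a<b≤a
flip sign back: reduced form of f is (-20,3,-22)
g: translate: b→15 (≡-37 mod 52), so (26,-37,30)→(26,15,19)
g: flip: (26,15,19)→(19,-15,26)
g: reduced (well bottom): (19,-15,26) with a≤c, −a<b≤a
reduced forms (-20, 3, -22) vs (19, -15, 26) ⇒ inequivalent

no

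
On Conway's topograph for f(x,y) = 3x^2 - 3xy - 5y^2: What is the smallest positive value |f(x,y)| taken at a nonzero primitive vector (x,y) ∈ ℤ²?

descent: ρ → (-5,3,3)  [lands on river]
river: ρ → (3,3,-5)
river: ρ → (-5,7,1)
river: ρ → (1,7,-5)
closes: descent 1, river 4
min |a| on river = 1

1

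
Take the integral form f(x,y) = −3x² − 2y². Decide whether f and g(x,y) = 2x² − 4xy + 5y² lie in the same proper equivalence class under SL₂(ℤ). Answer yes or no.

D₁ = -24, D₂ = -24
f is negative-definite; reduce −f:
−f: flip: (3,0,2)→(2,0,3)
−f: reduced (well bottom): (2,0,3) with a≤c, −a<b≤a
flip sign back: reduced form of f is (-2,0,-3)
g: translate: b→0 (≡-4 mod 4), so (2,-4,5)→(2,0,3)
g: reduced (well bottom): (2,0,3) with a≤c, −a<b≤a
reduced forms (-2, 0, -3) vs (2, 0, 3) ⇒ inequivalent

no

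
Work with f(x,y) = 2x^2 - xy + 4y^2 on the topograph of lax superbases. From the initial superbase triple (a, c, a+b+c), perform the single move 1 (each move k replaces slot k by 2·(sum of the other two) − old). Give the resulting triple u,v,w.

start (2,4,5) = (f(1,0),f(0,1),f(1,1))
replace slot 1: 2·(4+5) − 2 = 16 → (16,4,5)

16,4,5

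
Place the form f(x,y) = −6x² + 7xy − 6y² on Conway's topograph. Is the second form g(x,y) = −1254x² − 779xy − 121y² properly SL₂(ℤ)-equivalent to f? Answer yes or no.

D₁ = -95, D₂ = -95
f is negative-definite; reduce −f:
−f: translate: b→5 (≡-7 mod 12), so (6,-7,6)→(6,5,5)
−f: flip: (6,5,5)→(5,-5,6)
−f: translate: b→5 (≡-5 mod 10), so (5,-5,6)→(5,5,6)
−f: reduced (well bottom): (5,5,6) with a≤c, −a<b≤a
flip sign back: reduced form of f is (-5,-5,-6)
g is negative-definite; reduce −g:
−g: flip: (1254,779,121)→(121,-779,1254)
−g: translate: b→-53 (≡-779 mod 242), so (121,-779,1254)→(121,-53,6)
−g: flip: (121,-53,6)→(6,53,121)
−g: translate: b→5 (≡53 mod 12), so (6,53,121)→(6,5,5)
−g: flip: (6,5,5)→(5,-5,6)
−g: translate: b→5 (≡-5 mod 10), so (5,-5,6)→(5,5,6)
−g: reduced (well bottom): (5,5,6) with a≤c, −a<b≤a
flip sign back: reduced form of g is (-5,-5,-6)
reduced forms (-5, -5, -6) vs (-5, -5, -6) ⇒ equivalent

yes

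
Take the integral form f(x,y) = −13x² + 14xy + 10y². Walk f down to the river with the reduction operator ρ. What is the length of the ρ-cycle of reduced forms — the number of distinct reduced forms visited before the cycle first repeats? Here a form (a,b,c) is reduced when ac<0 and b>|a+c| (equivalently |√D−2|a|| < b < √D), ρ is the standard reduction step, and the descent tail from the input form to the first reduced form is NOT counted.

D = 716, ⌊√D⌋ = 26
river: ρ → (10,26,-1)
river: ρ → (-1,26,10)
river: ρ → (10,14,-13)
river: ρ → (-13,12,11)
river: ρ → (11,10,-14)
river: ρ → (-14,18,7)
river: ρ → (7,24,-5)
river: ρ → (-5,26,2)
river: ρ → (2,26,-5)
river: ρ → (-5,24,7)
river: ρ → (7,18,-14)
river: ρ → (-14,10,11)
river: ρ → (11,12,-13)
river: ρ → (-13,14,10)
ρ-cycle length = 14 (tail of 0 descent steps not counted)

14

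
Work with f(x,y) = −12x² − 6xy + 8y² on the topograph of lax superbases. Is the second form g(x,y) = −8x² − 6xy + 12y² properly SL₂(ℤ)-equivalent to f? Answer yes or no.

D₁ = 420, D₂ = 420
river cycle of f (length 6): (8, 6, -12), (-12, 18, 2), (2, 18, -12), (-12, 6, 8), (8, 10, -10), (-10, 10, 8)
river cycle of g (length 6): (12, 6, -8), (-8, 10, 10), (10, 10, -8), (-8, 6, 12), (12, 18, -2), (-2, 18, 12)
cycles differ ⇒ inequivalent

no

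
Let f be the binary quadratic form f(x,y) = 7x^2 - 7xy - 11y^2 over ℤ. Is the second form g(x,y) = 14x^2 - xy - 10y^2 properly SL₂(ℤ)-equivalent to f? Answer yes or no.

D₁ = 357, D₂ = 561
discriminants differ ⇒ not SL₂(ℤ)-equivalent

no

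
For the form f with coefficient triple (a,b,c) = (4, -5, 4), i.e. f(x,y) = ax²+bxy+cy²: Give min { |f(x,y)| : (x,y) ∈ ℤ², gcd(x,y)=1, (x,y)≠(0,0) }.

translate: b→3 (≡-5 mod 8), so (4,-5,4)→(4,3,3)
flip: (4,3,3)→(3,-3,4)
translate: b→3 (≡-3 mod 6), so (3,-3,4)→(3,3,4)
reduced (well bottom): (3,3,4) with a≤c, −a<b≤a
well minimum = a = 3

3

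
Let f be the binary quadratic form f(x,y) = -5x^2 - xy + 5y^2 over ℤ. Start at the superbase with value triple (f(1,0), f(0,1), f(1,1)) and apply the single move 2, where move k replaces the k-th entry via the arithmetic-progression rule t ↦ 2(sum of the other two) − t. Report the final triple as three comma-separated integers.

start (-5,5,-1) = (f(1,0),f(0,1),f(1,1))
replace slot 2: 2·((-5)+(-1)) − 5 = -17 → (-5,-17,-1)

-5,-17,-1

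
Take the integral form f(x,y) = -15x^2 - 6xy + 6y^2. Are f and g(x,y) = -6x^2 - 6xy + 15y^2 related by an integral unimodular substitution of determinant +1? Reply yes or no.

D₁ = 396, D₂ = 396
river cycle of f (length 2): (6, 18, -3), (-3, 18, 6)
river cycle of g (length 2): (-6, 18, 3), (3, 18, -6)
cycles differ ⇒ inequivalent

no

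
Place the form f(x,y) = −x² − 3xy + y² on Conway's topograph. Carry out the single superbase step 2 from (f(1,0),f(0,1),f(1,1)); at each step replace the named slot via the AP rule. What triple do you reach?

start (-1,1,-3) = (f(1,0),f(0,1),f(1,1))
replace slot 2: 2·((-1)+(-3)) − 1 = -9 → (-1,-9,-3)

-1,-9,-3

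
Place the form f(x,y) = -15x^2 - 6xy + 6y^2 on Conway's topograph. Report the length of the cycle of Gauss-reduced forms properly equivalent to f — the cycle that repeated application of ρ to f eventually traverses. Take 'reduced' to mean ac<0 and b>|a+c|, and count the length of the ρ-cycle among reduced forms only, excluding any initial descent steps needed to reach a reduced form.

D = 396, ⌊√D⌋ = 19
descent: ρ → (6,18,-3)  [lands on river]
river: ρ → (-3,18,6)
ρ-cycle length = 2 (tail of 1 descent step not counted)

2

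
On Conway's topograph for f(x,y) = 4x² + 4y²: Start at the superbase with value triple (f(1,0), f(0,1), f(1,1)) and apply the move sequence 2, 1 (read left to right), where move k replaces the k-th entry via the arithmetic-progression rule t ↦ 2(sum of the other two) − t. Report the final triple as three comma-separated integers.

start (4,4,8) = (f(1,0),f(0,1),f(1,1))
replace slot 2: 2·(4+8) − 4 = 20 → (4,20,8)
replace slot 1: 2·(20+8) − 4 = 52 → (52,20,8)

52,20,8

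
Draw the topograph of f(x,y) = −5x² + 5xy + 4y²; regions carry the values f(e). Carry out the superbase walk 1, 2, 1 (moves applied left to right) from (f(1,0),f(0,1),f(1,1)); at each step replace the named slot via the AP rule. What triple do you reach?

start (-5,4,4) = (f(1,0),f(0,1),f(1,1))
replace slot 1: 2·(4+4) − (-5) = 21 → (21,4,4)
replace slot 2: 2·(21+4) − 4 = 46 → (21,46,4)
replace slot 1: 2·(46+4) − 21 = 79 → (79,46,4)

79,46,4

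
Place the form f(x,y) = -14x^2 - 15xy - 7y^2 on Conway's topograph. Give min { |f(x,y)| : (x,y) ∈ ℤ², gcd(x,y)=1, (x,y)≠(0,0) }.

translate: b→-13 (≡15 mod 28), so (14,15,7)→(14,-13,6)
flip: (14,-13,6)→(6,13,14)
translate: b→1 (≡13 mod 12), so (6,13,14)→(6,1,7)
reduced (well bottom): (6,1,7) with a≤c, −a<b≤a
well minimum |f| = |-6| = 6 (negative-definite)

6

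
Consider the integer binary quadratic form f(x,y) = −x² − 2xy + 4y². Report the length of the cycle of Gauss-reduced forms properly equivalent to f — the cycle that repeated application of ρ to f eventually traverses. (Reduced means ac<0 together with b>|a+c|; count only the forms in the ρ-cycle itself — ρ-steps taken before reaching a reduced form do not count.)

D = 20, ⌊√D⌋ = 4
descent: ρ → (4,2,-1)
descent: ρ → (-1,4,1)  [lands on river]
river: ρ → (1,4,-1)
ρ-cycle length = 2 (tail of 2 descent steps not counted)

2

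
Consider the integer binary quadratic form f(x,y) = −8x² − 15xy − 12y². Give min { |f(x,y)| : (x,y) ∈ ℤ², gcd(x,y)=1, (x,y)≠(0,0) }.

translate: b→-1 (≡15 mod 16), so (8,15,12)→(8,-1,5)
flip: (8,-1,5)→(5,1,8)
reduced (well bottom): (5,1,8) with a≤c, −a<b≤a
well minimum |f| = |-5| = 5 (negative-definite)

5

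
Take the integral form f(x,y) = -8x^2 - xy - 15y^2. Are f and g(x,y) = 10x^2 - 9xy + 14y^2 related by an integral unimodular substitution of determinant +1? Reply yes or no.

D₁ = -479, D₂ = -479
f is negative-definite; reduce −f:
−f: reduced (well bottom): (8,1,15) with a≤c, −a<b≤a
flip sign back: reduced form of f is (-8,-1,-15)
g: reduced (well bottom): (10,-9,14) with a≤c, −a<b≤a
reduced forms (-8, -1, -15) vs (10, -9, 14) ⇒ inequivalent

no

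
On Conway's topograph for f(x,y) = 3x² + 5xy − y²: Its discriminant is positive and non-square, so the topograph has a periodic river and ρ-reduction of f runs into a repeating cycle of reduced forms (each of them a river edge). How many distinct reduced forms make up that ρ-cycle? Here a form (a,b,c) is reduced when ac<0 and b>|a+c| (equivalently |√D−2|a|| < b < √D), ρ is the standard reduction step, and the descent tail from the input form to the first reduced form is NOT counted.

D = 37, ⌊√D⌋ = 6
river: ρ → (-1,5,3)
river: ρ → (3,1,-3)
river: ρ → (-3,5,1)
river: ρ → (1,5,-3)
river: ρ → (-3,1,3)
river: ρ → (3,5,-1)
ρ-cycle length = 6 (tail of 0 descent steps not counted)

6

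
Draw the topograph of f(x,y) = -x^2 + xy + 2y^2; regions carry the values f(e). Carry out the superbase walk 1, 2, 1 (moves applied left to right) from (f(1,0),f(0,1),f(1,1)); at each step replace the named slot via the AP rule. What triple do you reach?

start (-1,2,2) = (f(1,0),f(0,1),f(1,1))
replace slot 1: 2·(2+2) − (-1) = 9 → (9,2,2)
replace slot 2: 2·(9+2) − 2 = 20 → (9,20,2)
replace slot 1: 2·(20+2) − 9 = 35 → (35,20,2)

35,20,2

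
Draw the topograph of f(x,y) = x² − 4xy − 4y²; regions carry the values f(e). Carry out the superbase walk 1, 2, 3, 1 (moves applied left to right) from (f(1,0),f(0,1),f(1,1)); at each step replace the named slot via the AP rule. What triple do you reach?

start (1,-4,-7) = (f(1,0),f(0,1),f(1,1))
replace slot 1: 2·((-4)+(-7)) − 1 = -23 → (-23,-4,-7)
replace slot 2: 2·((-23)+(-7)) − (-4) = -56 → (-23,-56,-7)
replace slot 3: 2·((-23)+(-56)) − (-7) = -151 → (-23,-56,-151)
replace slot 1: 2·((-56)+(-151)) − (-23) = -391 → (-391,-56,-151)

-391,-56,-151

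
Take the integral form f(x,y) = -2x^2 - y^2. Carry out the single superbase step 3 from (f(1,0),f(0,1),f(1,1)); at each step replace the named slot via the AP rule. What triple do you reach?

start (-2,-1,-3) = (f(1,0),f(0,1),f(1,1))
replace slot 3: 2·((-2)+(-1)) − (-3) = -3 → (-2,-1,-3)

-2,-1,-3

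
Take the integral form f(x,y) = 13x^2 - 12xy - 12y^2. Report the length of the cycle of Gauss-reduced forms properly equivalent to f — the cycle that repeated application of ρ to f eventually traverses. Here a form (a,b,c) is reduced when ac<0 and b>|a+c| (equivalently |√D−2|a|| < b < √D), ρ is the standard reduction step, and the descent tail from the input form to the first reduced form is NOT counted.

D = 768, ⌊√D⌋ = 27
descent: ρ → (-12,12,13)  [lands on river]
river: ρ → (13,14,-11)
river: ρ → (-11,8,16)
river: ρ → (16,24,-3)
river: ρ → (-3,24,16)
river: ρ → (16,8,-11)
river: ρ → (-11,14,13)
river: ρ → (13,12,-12)
ρ-cycle length = 8 (tail of 1 descent step not counted)

8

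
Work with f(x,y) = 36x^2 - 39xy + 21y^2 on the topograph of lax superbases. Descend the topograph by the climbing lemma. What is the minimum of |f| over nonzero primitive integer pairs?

translate: b→33 (≡-39 mod 72), so (36,-39,21)→(36,33,18)
flip: (36,33,18)→(18,-33,36)
translate: b→3 (≡-33 mod 36), so (18,-33,36)→(18,3,21)
reduced (well bottom): (18,3,21) with a≤c, −a<b≤a
well minimum = a = 18

18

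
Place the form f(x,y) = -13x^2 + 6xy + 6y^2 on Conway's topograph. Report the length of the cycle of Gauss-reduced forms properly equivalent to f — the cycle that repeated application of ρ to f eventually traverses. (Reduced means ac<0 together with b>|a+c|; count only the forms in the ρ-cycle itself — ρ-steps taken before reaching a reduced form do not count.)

D = 348, ⌊√D⌋ = 18
descent: ρ → (6,18,-1)  [lands on river]
river: ρ → (-1,18,6)
ρ-cycle length = 2 (tail of 1 descent step not counted)

2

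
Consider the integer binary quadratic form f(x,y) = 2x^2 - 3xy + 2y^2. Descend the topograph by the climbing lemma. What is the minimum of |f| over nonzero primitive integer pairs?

translate: b→1 (≡-3 mod 4), so (2,-3,2)→(2,1,1)
flip: (2,1,1)→(1,-1,2)
translate: b→1 (≡-1 mod 2), so (1,-1,2)→(1,1,2)
reduced (well bottom): (1,1,2) with a≤c, −a<b≤a
well minimum = a = 1

1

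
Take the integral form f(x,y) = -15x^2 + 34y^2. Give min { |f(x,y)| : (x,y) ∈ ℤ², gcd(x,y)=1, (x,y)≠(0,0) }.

descent: ρ → (34,0,-15)
descent: ρ → (-15,30,19)  [lands on river]
river: ρ → (19,8,-26)
river: ρ → (-26,44,1)
river: ρ → (1,44,-26)
river: ρ → (-26,8,19)
river: ρ → (19,30,-15)
closes: descent 2, river 6
min |a| on river = 1

1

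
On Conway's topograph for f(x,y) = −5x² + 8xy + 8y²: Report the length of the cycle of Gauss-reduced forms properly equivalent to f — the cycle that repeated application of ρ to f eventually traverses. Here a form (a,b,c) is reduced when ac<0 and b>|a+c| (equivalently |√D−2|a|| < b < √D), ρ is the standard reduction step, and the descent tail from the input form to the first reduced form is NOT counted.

D = 224, ⌊√D⌋ = 14
river: ρ → (8,8,-5)
river: ρ → (-5,12,4)
river: ρ → (4,12,-5)
river: ρ → (-5,8,8)
ρ-cycle length = 4 (tail of 0 descent steps not counted)

4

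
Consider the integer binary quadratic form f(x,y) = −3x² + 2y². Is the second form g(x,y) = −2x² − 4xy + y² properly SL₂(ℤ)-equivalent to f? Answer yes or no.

D₁ = 24, D₂ = 24
river cycle of f (length 2): (2, 4, -1), (-1, 4, 2)
river cycle of g (length 2): (1, 4, -2), (-2, 4, 1)
cycles differ ⇒ inequivalent

no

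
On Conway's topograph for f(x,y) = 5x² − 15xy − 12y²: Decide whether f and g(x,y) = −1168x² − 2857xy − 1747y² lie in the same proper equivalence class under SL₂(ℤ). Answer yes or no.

D₁ = 465, D₂ = 465
river cycle of f (length 10): (-12, 15, 5), (5, 15, -12), (-12, 9, 8), (8, 7, -13), (-13, 19, 2), (2, 21, -3), (-3, 21, 2), (2, 19, -13), (-13, 7, 8), (8, 9, -12)
river cycle of g (length 10): (-12, 15, 5), (5, 15, -12), (-12, 9, 8), (8, 7, -13), (-13, 19, 2), (2, 21, -3), (-3, 21, 2), (2, 19, -13), (-13, 7, 8), (8, 9, -12)
cycles coincide ⇒ equivalent

yes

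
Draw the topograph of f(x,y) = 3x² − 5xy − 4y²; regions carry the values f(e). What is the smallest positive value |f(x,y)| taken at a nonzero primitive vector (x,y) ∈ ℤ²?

descent: ρ → (-4,5,3)  [lands on river]
river: ρ → (3,7,-2)
river: ρ → (-2,5,6)
river: ρ → (6,7,-1)
river: ρ → (-1,7,6)
river: ρ → (6,5,-2)
river: ρ → (-2,7,3)
river: ρ → (3,5,-4)
river: ρ → (-4,3,4)
river: ρ → (4,5,-3)
river: ρ → (-3,7,2)
river: ρ → (2,5,-6)
river: ρ → (-6,7,1)
river: ρ → (1,7,-6)
river: ρ → (-6,5,2)
river: ρ → (2,7,-3)
river: ρ → (-3,5,4)
river: ρ → (4,3,-4)
closes: descent 1, river 18
min |a| on river = 1

1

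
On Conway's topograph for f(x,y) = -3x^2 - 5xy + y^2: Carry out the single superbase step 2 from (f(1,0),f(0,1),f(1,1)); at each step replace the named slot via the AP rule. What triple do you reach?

start (-3,1,-7) = (f(1,0),f(0,1),f(1,1))
replace slot 2: 2·((-3)+(-7)) − 1 = -21 → (-3,-21,-7)

-3,-21,-7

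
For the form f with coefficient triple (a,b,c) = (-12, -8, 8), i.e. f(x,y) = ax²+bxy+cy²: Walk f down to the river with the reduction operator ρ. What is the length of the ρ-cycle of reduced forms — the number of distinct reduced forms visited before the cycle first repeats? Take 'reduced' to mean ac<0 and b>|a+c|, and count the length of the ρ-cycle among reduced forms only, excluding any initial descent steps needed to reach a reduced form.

D = 448, ⌊√D⌋ = 21
descent: ρ → (8,8,-12)  [lands on river]
river: ρ → (-12,16,4)
river: ρ → (4,16,-12)
river: ρ → (-12,8,8)
ρ-cycle length = 4 (tail of 1 descent step not counted)

4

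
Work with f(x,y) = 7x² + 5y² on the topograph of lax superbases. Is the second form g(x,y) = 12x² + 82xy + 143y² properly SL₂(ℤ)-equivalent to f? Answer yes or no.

D₁ = -140, D₂ = -140
f: flip: (7,0,5)→(5,0,7)
f: reduced (well bottom): (5,0,7) with a≤c, −a<b≤a
g: translate: b→10 (≡82 mod 24), so (12,82,143)→(12,10,5)
g: flip: (12,10,5)→(5,-10,12)
g: translate: b→0 (≡-10 mod 10), so (5,-10,12)→(5,0,7)
g: reduced (well bottom): (5,0,7) with a≤c, −a<b≤a
reduced forms (5, 0, 7) vs (5, 0, 7) ⇒ equivalent

yes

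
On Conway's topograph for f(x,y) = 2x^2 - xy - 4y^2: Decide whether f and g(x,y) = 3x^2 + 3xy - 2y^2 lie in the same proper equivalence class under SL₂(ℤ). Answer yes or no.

D₁ = 33, D₂ = 33
river cycle of f (length 4): (2, 3, -3), (-3, 3, 2), (2, 5, -1), (-1, 5, 2)
river cycle of g (length 4): (-2, 5, 1), (1, 5, -2), (-2, 3, 3), (3, 3, -2)
cycles differ ⇒ inequivalent

no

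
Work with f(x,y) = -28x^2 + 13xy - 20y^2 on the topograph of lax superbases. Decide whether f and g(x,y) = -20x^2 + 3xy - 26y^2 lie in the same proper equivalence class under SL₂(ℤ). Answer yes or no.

D₁ = -2071, D₂ = -2071
f is negative-definite; reduce −f:
−f: flip: (28,-13,20)→(20,13,28)
−f: reduced (well bottom): (20,13,28) with a≤c, −a<b≤a
flip sign back: reduced form of f is (-20,-13,-28)
g is negative-definite; reduce −g:
−g: reduced (well bottom): (20,-3,26) with a≤c, −a<b≤a
flip sign back: reduced form of g is (-20,3,-26)
reduced forms (-20, -13, -28) vs (-20, 3, -26) ⇒ inequivalent

no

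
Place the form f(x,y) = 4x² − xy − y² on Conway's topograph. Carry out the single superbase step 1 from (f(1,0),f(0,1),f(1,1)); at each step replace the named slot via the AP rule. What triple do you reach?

start (4,-1,2) = (f(1,0),f(0,1),f(1,1))
replace slot 1: 2·((-1)+2) − 4 = -2 → (-2,-1,2)

-2,-1,2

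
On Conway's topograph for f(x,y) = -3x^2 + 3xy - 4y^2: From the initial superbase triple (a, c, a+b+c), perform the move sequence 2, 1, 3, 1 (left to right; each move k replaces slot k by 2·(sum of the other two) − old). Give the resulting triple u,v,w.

start (-3,-4,-4) = (f(1,0),f(0,1),f(1,1))
replace slot 2: 2·((-3)+(-4)) − (-4) = -10 → (-3,-10,-4)
replace slot 1: 2·((-10)+(-4)) − (-3) = -25 → (-25,-10,-4)
replace slot 3: 2·((-25)+(-10)) − (-4) = -66 → (-25,-10,-66)
replace slot 1: 2·((-10)+(-66)) − (-25) = -127 → (-127,-10,-66)

-127,-10,-66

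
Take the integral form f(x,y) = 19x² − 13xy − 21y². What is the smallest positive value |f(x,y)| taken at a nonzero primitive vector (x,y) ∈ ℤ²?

descent: ρ → (-21,13,19)  [lands on river]
river: ρ → (19,25,-15)
river: ρ → (-15,35,9)
river: ρ → (9,37,-11)
river: ρ → (-11,29,21)
river: ρ → (21,13,-19)
river: ρ → (-19,25,15)
river: ρ → (15,35,-9)
river: ρ → (-9,37,11)
river: ρ → (11,29,-21)
closes: descent 1, river 10
min |a| on river = 9

9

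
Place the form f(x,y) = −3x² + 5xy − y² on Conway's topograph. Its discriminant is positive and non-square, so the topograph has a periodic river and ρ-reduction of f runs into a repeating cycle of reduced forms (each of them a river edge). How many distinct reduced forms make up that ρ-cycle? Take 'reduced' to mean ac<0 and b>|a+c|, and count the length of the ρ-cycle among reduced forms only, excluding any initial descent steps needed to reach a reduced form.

D = 13, ⌊√D⌋ = 3
descent: ρ → (-1,3,1)  [lands on river]
river: ρ → (1,3,-1)
ρ-cycle length = 2 (tail of 1 descent step not counted)

2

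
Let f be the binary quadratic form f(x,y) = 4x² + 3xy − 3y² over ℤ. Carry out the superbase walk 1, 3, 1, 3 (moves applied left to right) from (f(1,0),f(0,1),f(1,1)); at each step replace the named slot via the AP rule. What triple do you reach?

start (4,-3,4) = (f(1,0),f(0,1),f(1,1))
replace slot 1: 2·((-3)+4) − 4 = -2 → (-2,-3,4)
replace slot 3: 2·((-2)+(-3)) − 4 = -14 → (-2,-3,-14)
replace slot 1: 2·((-3)+(-14)) − (-2) = -32 → (-32,-3,-14)
replace slot 3: 2·((-32)+(-3)) − (-14) = -56 → (-32,-3,-56)

-32,-3,-56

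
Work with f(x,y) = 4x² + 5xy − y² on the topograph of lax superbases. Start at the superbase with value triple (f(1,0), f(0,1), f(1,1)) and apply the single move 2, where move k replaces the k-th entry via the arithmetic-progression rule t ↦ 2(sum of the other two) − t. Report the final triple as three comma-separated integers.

start (4,-1,8) = (f(1,0),f(0,1),f(1,1))
replace slot 2: 2·(4+8) − (-1) = 25 → (4,25,8)

4,25,8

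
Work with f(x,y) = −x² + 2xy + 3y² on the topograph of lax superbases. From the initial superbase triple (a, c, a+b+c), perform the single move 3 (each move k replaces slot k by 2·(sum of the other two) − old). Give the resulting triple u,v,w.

start (-1,3,4) = (f(1,0),f(0,1),f(1,1))
replace slot 3: 2·((-1)+3) − 4 = 0 → (-1,3,0)

-1,3,0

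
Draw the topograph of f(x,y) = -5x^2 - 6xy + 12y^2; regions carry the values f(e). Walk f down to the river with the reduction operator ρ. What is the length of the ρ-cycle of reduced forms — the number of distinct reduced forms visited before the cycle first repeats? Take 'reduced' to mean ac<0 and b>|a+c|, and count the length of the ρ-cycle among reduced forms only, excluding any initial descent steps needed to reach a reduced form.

D = 276, ⌊√D⌋ = 16
descent: ρ → (12,6,-5)
descent: ρ → (-5,14,4)  [lands on river]
river: ρ → (4,10,-11)
river: ρ → (-11,12,3)
river: ρ → (3,12,-11)
river: ρ → (-11,10,4)
river: ρ → (4,14,-5)
river: ρ → (-5,16,1)
river: ρ → (1,16,-5)
ρ-cycle length = 8 (tail of 2 descent steps not counted)

8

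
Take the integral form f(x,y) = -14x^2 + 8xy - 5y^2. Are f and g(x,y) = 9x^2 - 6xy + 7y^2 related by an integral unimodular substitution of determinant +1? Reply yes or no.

D₁ = -216, D₂ = -216
f is negative-definite; reduce −f:
−f: flip: (14,-8,5)→(5,8,14)
−f: translate: b→-2 (≡8 mod 10), so (5,8,14)→(5,-2,11)
−f: reduced (well bottom): (5,-2,11) with a≤c, −a<b≤a
flip sign back: reduced form of f is (-5,2,-11)
g: flip: (9,-6,7)→(7,6,9)
g: reduced (well bottom): (7,6,9) with a≤c, −a<b≤a
reduced forms (-5, 2, -11) vs (7, 6, 9) ⇒ inequivalent

no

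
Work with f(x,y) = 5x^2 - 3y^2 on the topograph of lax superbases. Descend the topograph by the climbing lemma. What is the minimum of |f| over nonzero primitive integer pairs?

descent: ρ → (-3,6,2)  [lands on river]
river: ρ → (2,6,-3)
closes: descent 1, river 2
min |a| on river = 2

2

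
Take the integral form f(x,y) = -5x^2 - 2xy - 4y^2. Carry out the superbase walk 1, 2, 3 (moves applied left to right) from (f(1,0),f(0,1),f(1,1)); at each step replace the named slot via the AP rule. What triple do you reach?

start (-5,-4,-11) = (f(1,0),f(0,1),f(1,1))
replace slot 1: 2·((-4)+(-11)) − (-5) = -25 → (-25,-4,-11)
replace slot 2: 2·((-25)+(-11)) − (-4) = -68 → (-25,-68,-11)
replace slot 3: 2·((-25)+(-68)) − (-11) = -175 → (-25,-68,-175)

-25,-68,-175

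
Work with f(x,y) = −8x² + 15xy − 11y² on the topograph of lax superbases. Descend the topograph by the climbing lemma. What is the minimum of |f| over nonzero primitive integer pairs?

translate: b→1 (≡-15 mod 16), so (8,-15,11)→(8,1,4)
flip: (8,1,4)→(4,-1,8)
reduced (well bottom): (4,-1,8) with a≤c, −a<b≤a
well minimum |f| = |-4| = 4 (negative-definite)

4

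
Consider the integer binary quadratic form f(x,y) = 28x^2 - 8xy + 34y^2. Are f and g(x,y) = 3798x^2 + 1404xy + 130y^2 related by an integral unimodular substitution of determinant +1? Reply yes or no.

D₁ = -3744, D₂ = -3744
f: reduced (well bottom): (28,-8,34) with a≤c, −a<b≤a
g: flip: (3798,1404,130)→(130,-1404,3798)
g: translate: b→-104 (≡-1404 mod 260), so (130,-1404,3798)→(130,-104,28)
g: flip: (130,-104,28)→(28,104,130)
g: translate: b→-8 (≡104 mod 56), so (28,104,130)→(28,-8,34)
g: reduced (well bottom): (28,-8,34) with a≤c, −a<b≤a
reduced forms (28, -8, 34) vs (28, -8, 34) ⇒ equivalent

yes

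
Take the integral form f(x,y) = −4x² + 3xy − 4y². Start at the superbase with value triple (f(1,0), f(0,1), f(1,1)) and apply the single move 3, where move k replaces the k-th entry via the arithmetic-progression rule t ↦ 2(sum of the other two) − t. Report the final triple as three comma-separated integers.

start (-4,-4,-5) = (f(1,0),f(0,1),f(1,1))
replace slot 3: 2·((-4)+(-4)) − (-5) = -11 → (-4,-4,-11)

-4,-4,-11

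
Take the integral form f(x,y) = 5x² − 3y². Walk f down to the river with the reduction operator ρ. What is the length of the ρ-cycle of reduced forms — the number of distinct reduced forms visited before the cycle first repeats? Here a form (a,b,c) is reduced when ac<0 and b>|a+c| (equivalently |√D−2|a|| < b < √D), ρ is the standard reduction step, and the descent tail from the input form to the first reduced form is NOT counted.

D = 60, ⌊√D⌋ = 7
descent: ρ → (-3,6,2)  [lands on river]
river: ρ → (2,6,-3)
ρ-cycle length = 2 (tail of 1 descent step not counted)

2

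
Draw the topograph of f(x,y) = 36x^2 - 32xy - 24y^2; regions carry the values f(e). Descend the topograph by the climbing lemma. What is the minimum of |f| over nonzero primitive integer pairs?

descent: ρ → (-24,32,36)  [lands on river]
river: ρ → (36,40,-20)
river: ρ → (-20,40,36)
river: ρ → (36,32,-24)
river: ρ → (-24,64,4)
river: ρ → (4,64,-24)
closes: descent 1, river 6
min |a| on river = 4

4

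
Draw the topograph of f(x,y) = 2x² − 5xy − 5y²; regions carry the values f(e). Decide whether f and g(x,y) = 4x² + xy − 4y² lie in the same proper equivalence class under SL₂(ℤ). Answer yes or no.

D₁ = 65, D₂ = 65
river cycle of f (length 6): (-5, 5, 2), (2, 7, -2), (-2, 5, 5), (5, 5, -2), (-2, 7, 2), (2, 5, -5)
river cycle of g (length 6): (-4, 7, 1), (1, 7, -4), (-4, 1, 4), (4, 7, -1), (-1, 7, 4), (4, 1, -4)
cycles differ ⇒ inequivalent

no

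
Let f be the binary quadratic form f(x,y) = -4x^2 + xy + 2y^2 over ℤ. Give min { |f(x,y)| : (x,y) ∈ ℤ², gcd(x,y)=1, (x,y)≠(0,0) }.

descent: ρ → (2,3,-3)  [lands on river]
river: ρ → (-3,3,2)
river: ρ → (2,5,-1)
river: ρ → (-1,5,2)
closes: descent 1, river 4
min |a| on river = 1

1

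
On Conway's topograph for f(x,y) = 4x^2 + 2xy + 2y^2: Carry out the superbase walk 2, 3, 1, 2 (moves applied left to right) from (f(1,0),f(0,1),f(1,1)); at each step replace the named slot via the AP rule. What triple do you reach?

start (4,2,8) = (f(1,0),f(0,1),f(1,1))
replace slot 2: 2·(4+8) − 2 = 22 → (4,22,8)
replace slot 3: 2·(4+22) − 8 = 44 → (4,22,44)
replace slot 1: 2·(22+44) − 4 = 128 → (128,22,44)
replace slot 2: 2·(128+44) − 22 = 322 → (128,322,44)

128,322,44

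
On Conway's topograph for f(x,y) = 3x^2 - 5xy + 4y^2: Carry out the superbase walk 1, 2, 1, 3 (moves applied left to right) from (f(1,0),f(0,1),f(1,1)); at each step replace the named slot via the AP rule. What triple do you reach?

start (3,4,2) = (f(1,0),f(0,1),f(1,1))
replace slot 1: 2·(4+2) − 3 = 9 → (9,4,2)
replace slot 2: 2·(9+2) − 4 = 18 → (9,18,2)
replace slot 1: 2·(18+2) − 9 = 31 → (31,18,2)
replace slot 3: 2·(31+18) − 2 = 96 → (31,18,96)

31,18,96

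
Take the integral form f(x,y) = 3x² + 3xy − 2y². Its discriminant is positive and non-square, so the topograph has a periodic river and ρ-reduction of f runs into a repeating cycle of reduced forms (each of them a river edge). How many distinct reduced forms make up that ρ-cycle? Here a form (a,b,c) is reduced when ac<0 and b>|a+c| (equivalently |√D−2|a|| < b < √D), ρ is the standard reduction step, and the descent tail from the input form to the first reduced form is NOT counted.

D = 33, ⌊√D⌋ = 5
river: ρ → (-2,5,1)
river: ρ → (1,5,-2)
river: ρ → (-2,3,3)
river: ρ → (3,3,-2)
ρ-cycle length = 4 (tail of 0 descent steps not counted)

4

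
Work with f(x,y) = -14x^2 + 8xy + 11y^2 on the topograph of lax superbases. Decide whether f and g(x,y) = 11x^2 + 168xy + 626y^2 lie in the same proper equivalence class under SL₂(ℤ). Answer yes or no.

D₁ = 680, D₂ = 680
river cycle of f (length 10): (11, 14, -11), (-11, 8, 14), (14, 20, -5), (-5, 20, 14), (14, 8, -11), (-11, 14, 11), (11, 8, -14), (-14, 20, 5), (5, 20, -14), (-14, 8, 11)
river cycle of g (length 10): (11, 14, -11), (-11, 8, 14), (14, 20, -5), (-5, 20, 14), (14, 8, -11), (-11, 14, 11), (11, 8, -14), (-14, 20, 5), (5, 20, -14), (-14, 8, 11)
cycles coincide ⇒ equivalent

yes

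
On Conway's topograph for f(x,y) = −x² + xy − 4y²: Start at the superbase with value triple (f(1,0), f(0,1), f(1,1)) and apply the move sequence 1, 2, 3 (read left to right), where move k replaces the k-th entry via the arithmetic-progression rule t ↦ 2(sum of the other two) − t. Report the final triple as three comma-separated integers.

start (-1,-4,-4) = (f(1,0),f(0,1),f(1,1))
replace slot 1: 2·((-4)+(-4)) − (-1) = -15 → (-15,-4,-4)
replace slot 2: 2·((-15)+(-4)) − (-4) = -34 → (-15,-34,-4)
replace slot 3: 2·((-15)+(-34)) − (-4) = -94 → (-15,-34,-94)

-15,-34,-94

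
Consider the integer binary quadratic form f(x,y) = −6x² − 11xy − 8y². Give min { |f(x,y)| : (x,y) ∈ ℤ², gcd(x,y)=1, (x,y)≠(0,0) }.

translate: b→-1 (≡11 mod 12), so (6,11,8)→(6,-1,3)
flip: (6,-1,3)→(3,1,6)
reduced (well bottom): (3,1,6) with a≤c, −a<b≤a
well minimum |f| = |-3| = 3 (negative-definite)

3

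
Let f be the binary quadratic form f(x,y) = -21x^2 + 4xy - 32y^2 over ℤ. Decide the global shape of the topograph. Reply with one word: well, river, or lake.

D = b²−4ac = 4² − 4·(-21)·(-32) = -2672
D < 0 ⇒ definite ⇒ every region one sign ⇒ single well

well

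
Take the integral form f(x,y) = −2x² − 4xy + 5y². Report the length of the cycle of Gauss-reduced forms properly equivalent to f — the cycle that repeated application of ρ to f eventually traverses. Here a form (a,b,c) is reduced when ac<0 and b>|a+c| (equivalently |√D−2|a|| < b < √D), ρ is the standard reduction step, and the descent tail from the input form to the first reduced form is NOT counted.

D = 56, ⌊√D⌋ = 7
descent: ρ → (5,4,-2)  [lands on river]
river: ρ → (-2,4,5)
river: ρ → (5,6,-1)
river: ρ → (-1,6,5)
ρ-cycle length = 4 (tail of 1 descent step not counted)

4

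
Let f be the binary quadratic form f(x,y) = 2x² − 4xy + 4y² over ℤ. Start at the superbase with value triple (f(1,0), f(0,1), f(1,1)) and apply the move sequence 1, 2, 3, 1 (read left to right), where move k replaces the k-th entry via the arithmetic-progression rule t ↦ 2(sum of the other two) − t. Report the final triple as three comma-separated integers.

start (2,4,2) = (f(1,0),f(0,1),f(1,1))
replace slot 1: 2·(4+2) − 2 = 10 → (10,4,2)
replace slot 2: 2·(10+2) − 4 = 20 → (10,20,2)
replace slot 3: 2·(10+20) − 2 = 58 → (10,20,58)
replace slot 1: 2·(20+58) − 10 = 146 → (146,20,58)

146,20,58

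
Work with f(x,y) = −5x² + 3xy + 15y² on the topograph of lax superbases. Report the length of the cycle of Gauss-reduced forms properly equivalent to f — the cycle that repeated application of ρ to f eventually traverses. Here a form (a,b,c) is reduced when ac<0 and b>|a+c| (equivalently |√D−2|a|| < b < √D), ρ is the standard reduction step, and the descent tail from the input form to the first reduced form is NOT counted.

D = 309, ⌊√D⌋ = 17
descent: ρ → (15,-3,-5)
descent: ρ → (-5,13,7)  [lands on river]
river: ρ → (7,15,-3)
river: ρ → (-3,15,7)
river: ρ → (7,13,-5)
river: ρ → (-5,17,1)
river: ρ → (1,17,-5)
ρ-cycle length = 6 (tail of 2 descent steps not counted)

6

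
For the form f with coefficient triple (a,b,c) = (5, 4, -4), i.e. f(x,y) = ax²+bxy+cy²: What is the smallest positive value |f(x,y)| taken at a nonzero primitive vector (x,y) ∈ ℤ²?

river: ρ → (-4,4,5)
river: ρ → (5,6,-3)
river: ρ → (-3,6,5)
river: ρ → (5,4,-4)
closes: descent 0, river 4
min |a| on river = 3

3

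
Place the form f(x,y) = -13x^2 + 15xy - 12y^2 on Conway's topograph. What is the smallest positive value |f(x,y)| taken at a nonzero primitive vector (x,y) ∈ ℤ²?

translate: b→11 (≡-15 mod 26), so (13,-15,12)→(13,11,10)
flip: (13,11,10)→(10,-11,13)
translate: b→9 (≡-11 mod 20), so (10,-11,13)→(10,9,12)
reduced (well bottom): (10,9,12) with a≤c, −a<b≤a
well minimum |f| = |-10| = 10 (negative-definite)

10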